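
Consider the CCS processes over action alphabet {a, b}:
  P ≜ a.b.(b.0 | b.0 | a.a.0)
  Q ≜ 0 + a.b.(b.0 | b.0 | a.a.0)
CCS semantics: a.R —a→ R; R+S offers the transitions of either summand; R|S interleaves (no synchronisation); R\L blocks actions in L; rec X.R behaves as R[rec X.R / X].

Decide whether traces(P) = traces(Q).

LTS(P): 14 reachable states
  m0 = a.b.(b.0 | b.0 | a.a.0) :: ··a··> m1
  m1 = b.(b.0 | b.0 | a.a.0) :: ··b··> m2
  m2 = b.0 | b.0 | a.a.0 :: ··a··> m3, ··b··> m4, ··b··> m5
  m3 = b.0 | b.0 | a.0 :: ··a··> m6, ··b··> m7, ··b··> m8
  m4 = 0 | b.0 | a.a.0 :: ··a··> m7, ··b··> m9
  m5 = b.0 | 0 | a.a.0 :: ··a··> m8, ··b··> m9
  m6 = b.0 | b.0 | 0 :: ··b··> m10, ··b··> m11
  m7 = 0 | b.0 | a.0 :: ··a··> m10, ··b··> m12
  m8 = b.0 | 0 | a.0 :: ··a··> m11, ··b··> m12
  m9 = 0 | 0 | a.a.0 :: ··a··> m12
  m10 = 0 | b.0 | 0 :: ··b··> m13
  m11 = b.0 | 0 | 0 :: ··b··> m13
  m12 = 0 | 0 | a.0 :: ··a··> m13
  m13 = 0 | 0 | 0 :: deadlocked
LTS(Q): 14 reachable states
  n0 = 0 + a.b.(b.0 | b.0 | a.a.0) :: ··a··> n1
  n1 = b.(b.0 | b.0 | a.a.0) :: ··b··> n2
  n2 = b.0 | b.0 | a.a.0 :: ··a··> n3, ··b··> n4, ··b··> n5
  n3 = b.0 | b.0 | a.0 :: ··a··> n6, ··b··> n7, ··b··> n8
  n4 = 0 | b.0 | a.a.0 :: ··a··> n7, ··b··> n9
  n5 = b.0 | 0 | a.a.0 :: ··a··> n8, ··b··> n9
  n6 = b.0 | b.0 | 0 :: ··b··> n10, ··b··> n11
  n7 = 0 | b.0 | a.0 :: ··a··> n10, ··b··> n12
  n8 = b.0 | 0 | a.0 :: ··a··> n11, ··b··> n12
  n9 = 0 | 0 | a.a.0 :: ··a··> n12
  n10 = 0 | b.0 | 0 :: ··b··> n13
  n11 = b.0 | 0 | 0 :: ··b··> n13
  n12 = 0 | 0 | a.0 :: ··a··> n13
  n13 = 0 | 0 | 0 :: deadlocked
Bisimilarity quotient blocks:
  B0 = {m0, n0}
  B1 = {m1, n1}
  B2 = {m2, n2}
  B3 = {m4, m5, n4, n5}
  B4 = {m7, m8, n7, n8}
  B5 = {m12, n12}
  B6 = {m13, n13}
  B7 = {m10, m11, n10, n11}
  B8 = {m9, n9}
  B9 = {m3, n3}
  B10 = {m6, n6}
m0 ∈ B0, n0 ∈ B0 → same block
Bisimilar ⇒ trace-equivalent.

YES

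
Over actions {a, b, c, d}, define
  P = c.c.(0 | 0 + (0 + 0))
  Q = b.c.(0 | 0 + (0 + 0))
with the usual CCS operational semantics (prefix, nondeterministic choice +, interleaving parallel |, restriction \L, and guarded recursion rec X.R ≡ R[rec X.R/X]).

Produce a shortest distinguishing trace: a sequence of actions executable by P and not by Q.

LTS(P): 3 reachable states
  p0 = c.c.(0 | 0 + (0 + 0)) | —c→ p1
  p1 = c.(0 | 0 + (0 + 0)) | —c→ p2
  p2 = 0 | 0 + (0 + 0) | (no moves)
LTS(Q): 3 reachable states
  q0 = b.c.(0 | 0 + (0 + 0)) | —b→ q1
  q1 = c.(0 | 0 + (0 + 0)) | —c→ q2
  q2 = 0 | 0 + (0 + 0) | (no moves)
Executing c from P (initial set {p0}):
  step 1 (c): {p1}
  — P admits the full trace.
Executing c from Q (initial set {q0}):
  step 1 (c): ∅  — Q cannot continue

c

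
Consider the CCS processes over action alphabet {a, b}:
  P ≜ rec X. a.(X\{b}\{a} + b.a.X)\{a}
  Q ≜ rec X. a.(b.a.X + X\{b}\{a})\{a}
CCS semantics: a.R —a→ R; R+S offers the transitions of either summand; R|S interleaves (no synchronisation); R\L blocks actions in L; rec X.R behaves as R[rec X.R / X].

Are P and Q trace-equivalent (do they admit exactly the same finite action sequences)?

P's transition system — 3 states:
  s0 = rec X. a.(X\{b}\{a} + b.a.X)\{a} | ··a··> s1
  s1 = ((rec X. a.(X\{b}\{a} + b.a.X)\{a})\{b}\{a} + b.a.(rec X. a.(X\{b}\{a} + b.a.X)\{a}))\{a} | ··b··> s2
  s2 = (a.(rec X. a.(X\{b}\{a} + b.a.X)\{a}))\{a} | ∅
Q's transition system — 3 states:
  t0 = rec X. a.(b.a.X + X\{b}\{a})\{a} | ··a··> t1
  t1 = (b.a.(rec X. a.(b.a.X + X\{b}\{a})\{a}) + (rec X. a.(b.a.X + X\{b}\{a})\{a})\{b}\{a})\{a} | ··b··> t2
  t2 = (a.(rec X. a.(b.a.X + X\{b}\{a})\{a}))\{a} | ∅
Bisimilarity quotient blocks:
  B0 = {s0, t0}
  B1 = {s1, t1}
  B2 = {s2, t2}
s0 ∈ B0, t0 ∈ B0 → same block
Bisimilar ⇒ trace-equivalent.

YES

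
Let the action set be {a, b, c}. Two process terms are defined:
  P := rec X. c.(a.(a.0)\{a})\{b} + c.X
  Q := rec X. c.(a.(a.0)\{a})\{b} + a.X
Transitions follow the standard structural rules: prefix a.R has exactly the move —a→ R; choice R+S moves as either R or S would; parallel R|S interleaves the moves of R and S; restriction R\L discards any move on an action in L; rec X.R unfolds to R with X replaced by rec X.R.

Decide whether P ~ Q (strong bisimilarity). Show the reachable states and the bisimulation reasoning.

P ≁ Q

P's transition system — 3 states:
  m0 = rec X. c.(a.(a.0)\{a})\{b} + c.X → —c→ m0, —c→ m1
  m1 = (a.(a.0)\{a})\{b} → —a→ m2
  m2 = (a.0)\{a}\{b} → (no moves)
Q's transition system — 3 states:
  n0 = rec X. c.(a.(a.0)\{a})\{b} + a.X → —a→ n0, —c→ n1
  n1 = (a.(a.0)\{a})\{b} → —a→ n2
  n2 = (a.0)\{a}\{b} → (no moves)
Partition-refinement fixed point:
  B0 = {m0}
  B1 = {m1, n1}
  B2 = {m2, n2}
  B3 = {n0}
m0 ∈ B0, n0 ∈ B3 → different blocks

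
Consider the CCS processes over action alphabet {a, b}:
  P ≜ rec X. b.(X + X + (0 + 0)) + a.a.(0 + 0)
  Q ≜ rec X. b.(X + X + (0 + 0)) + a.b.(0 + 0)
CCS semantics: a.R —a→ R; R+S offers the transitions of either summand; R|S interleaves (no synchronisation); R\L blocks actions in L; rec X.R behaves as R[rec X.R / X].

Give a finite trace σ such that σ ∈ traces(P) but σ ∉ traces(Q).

Reachable graph of P (4 states):
  s0 = rec X. b.(X + X + (0 + 0)) + a.a.(0 + 0) :: ··a··> s1, ··b··> s2
  s1 = a.(0 + 0) :: ··a··> s3
  s2 = (rec X. b.(X + X + (0 + 0)) + a.a.(0 + 0)) + (rec X. b.(X + X + (0 + 0)) + a.a.(0 + 0)) + (0 + 0) :: ··a··> s1, ··b··> s2
  s3 = 0 + 0 :: ·
Reachable graph of Q (4 states):
  t0 = rec X. b.(X + X + (0 + 0)) + a.b.(0 + 0) :: ··a··> t1, ··b··> t2
  t1 = b.(0 + 0) :: ··b··> t3
  t2 = (rec X. b.(X + X + (0 + 0)) + a.b.(0 + 0)) + (rec X. b.(X + X + (0 + 0)) + a.b.(0 + 0)) + (0 + 0) :: ··a··> t1, ··b··> t2
  t3 = 0 + 0 :: ·
Executing aa from P (initial set {s0}):
  [1] a ⇒ {s1}
  [2] a ⇒ {s3}
  — P admits the full trace.
Executing aa from Q (initial set {t0}):
  [1] a ⇒ {t1}
  [2] a ⇒ no successor for Q

aa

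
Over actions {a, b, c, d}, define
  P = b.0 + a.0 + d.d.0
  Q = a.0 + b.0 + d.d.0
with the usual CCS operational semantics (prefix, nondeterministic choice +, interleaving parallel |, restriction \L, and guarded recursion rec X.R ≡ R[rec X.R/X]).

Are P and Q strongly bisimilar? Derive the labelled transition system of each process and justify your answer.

P ~ Q

P's transition system — 3 states:
  m0 = b.0 + a.0 + d.d.0 | —a→ m1, —b→ m1, —d→ m2
  m1 = 0 | ∅
  m2 = d.0 | —d→ m1
Q's transition system — 3 states:
  n0 = a.0 + b.0 + d.d.0 | —a→ n1, —b→ n1, —d→ n2
  n1 = 0 | ∅
  n2 = d.0 | —d→ n1
Partition-refinement fixed point:
  B0 = {m0, n0}
  B1 = {m1, n1}
  B2 = {m2, n2}
m0 ∈ B0, n0 ∈ B0 → same block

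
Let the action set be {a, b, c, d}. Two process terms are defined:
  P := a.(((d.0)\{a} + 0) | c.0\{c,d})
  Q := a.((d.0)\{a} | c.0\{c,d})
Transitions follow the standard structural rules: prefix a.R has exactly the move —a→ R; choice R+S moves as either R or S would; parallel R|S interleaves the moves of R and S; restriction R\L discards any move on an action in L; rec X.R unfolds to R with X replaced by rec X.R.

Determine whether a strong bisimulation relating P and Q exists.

LTS(P): 5 reachable states
  p0 = a.(((d.0)\{a} + 0) | c.0\{c,d}) :: -a-> p1
  p1 = ((d.0)\{a} + 0) | c.0\{c,d} :: -c-> p2, -d-> p3
  p2 = ((d.0)\{a} + 0) | 0\{c,d} :: -d-> p4
  p3 = 0\{a} | c.0\{c,d} :: -c-> p4
  p4 = 0\{a} | 0\{c,d} :: ∅
LTS(Q): 5 reachable states
  q0 = a.((d.0)\{a} | c.0\{c,d}) :: -a-> q1
  q1 = (d.0)\{a} | c.0\{c,d} :: -c-> q2, -d-> q3
  q2 = (d.0)\{a} | 0\{c,d} :: -d-> q4
  q3 = 0\{a} | c.0\{c,d} :: -c-> q4
  q4 = 0\{a} | 0\{c,d} :: ∅
Partition-refinement fixed point:
  B0 = {p0, q0}
  B1 = {p1, q1}
  B2 = {p3, q3}
  B3 = {p4, q4}
  B4 = {p2, q2}
p0 ∈ B0, q0 ∈ B0 → same block

YES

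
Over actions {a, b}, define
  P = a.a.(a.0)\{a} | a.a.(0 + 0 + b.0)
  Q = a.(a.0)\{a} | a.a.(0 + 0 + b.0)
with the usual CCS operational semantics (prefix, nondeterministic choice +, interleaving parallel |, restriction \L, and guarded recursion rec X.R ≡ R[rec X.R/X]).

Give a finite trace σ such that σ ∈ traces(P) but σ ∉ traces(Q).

aaaa

LTS(P): 12 reachable states
  m0 = a.a.(a.0)\{a} | a.a.(0 + 0 + b.0) → -a-> m1, -a-> m2
  m1 = a.(a.0)\{a} | a.a.(0 + 0 + b.0) → -a-> m3, -a-> m4
  m2 = a.a.(a.0)\{a} | a.(0 + 0 + b.0) → -a-> m4, -a-> m5
  m3 = (a.0)\{a} | a.a.(0 + 0 + b.0) → -a-> m6
  m4 = a.(a.0)\{a} | a.(0 + 0 + b.0) → -a-> m6, -a-> m7
  m5 = a.a.(a.0)\{a} | (0 + 0 + b.0) → -a-> m7, -b-> m8
  m6 = (a.0)\{a} | a.(0 + 0 + b.0) → -a-> m9
  m7 = a.(a.0)\{a} | (0 + 0 + b.0) → -a-> m9, -b-> m10
  m8 = a.a.(a.0)\{a} | 0 → -a-> m10
  m9 = (a.0)\{a} | (0 + 0 + b.0) → -b-> m11
  m10 = a.(a.0)\{a} | 0 → -a-> m11
  m11 = (a.0)\{a} | 0 → stopped
LTS(Q): 8 reachable states
  n0 = a.(a.0)\{a} | a.a.(0 + 0 + b.0) → -a-> n1, -a-> n2
  n1 = (a.0)\{a} | a.a.(0 + 0 + b.0) → -a-> n3
  n2 = a.(a.0)\{a} | a.(0 + 0 + b.0) → -a-> n3, -a-> n4
  n3 = (a.0)\{a} | a.(0 + 0 + b.0) → -a-> n5
  n4 = a.(a.0)\{a} | (0 + 0 + b.0) → -a-> n5, -b-> n6
  n5 = (a.0)\{a} | (0 + 0 + b.0) → -b-> n7
  n6 = a.(a.0)\{a} | 0 → -a-> n7
  n7 = (a.0)\{a} | 0 → stopped
Executing aaaa from P (initial set {m0}):
  [1] a ⇒ {m1, m2}
  [2] a ⇒ {m3, m4, m5}
  [3] a ⇒ {m6, m7}
  [4] a ⇒ {m9}
  ✓ P
Executing aaaa from Q (initial set {n0}):
  [1] a ⇒ {n1, n2}
  [2] a ⇒ {n3, n4}
  [3] a ⇒ {n5}
  [4] a ⇒ ∅ (Q stuck)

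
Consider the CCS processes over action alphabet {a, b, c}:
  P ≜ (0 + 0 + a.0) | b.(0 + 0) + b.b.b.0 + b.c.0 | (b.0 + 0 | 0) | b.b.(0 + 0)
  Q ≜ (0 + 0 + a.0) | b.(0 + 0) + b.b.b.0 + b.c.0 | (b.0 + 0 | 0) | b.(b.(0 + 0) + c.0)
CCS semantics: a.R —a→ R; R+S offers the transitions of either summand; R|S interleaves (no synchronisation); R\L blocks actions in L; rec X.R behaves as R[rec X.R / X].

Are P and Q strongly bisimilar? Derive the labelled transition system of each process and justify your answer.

Reachable graph of P (24 states):
  s0 = (0 + 0 + a.0) | b.(0 + 0) + b.b.b.0 + b.c.0 | (b.0 + 0 | 0) | b.b.(0 + 0) :: -a-> s1, -b-> s2, -b-> s3, -b-> s4, -b-> s5, -b-> s6
  s1 = 0 | b.(0 + 0) :: -b-> s7
  s2 = (0 + 0 + a.0) | (0 + 0) :: -a-> s7
  s3 = b.b.0 :: -b-> s8
  s4 = b.c.0 | (b.0 + 0 | 0) | b.(0 + 0) :: -b-> s10, -b-> s11, -b-> s9
  s5 = b.c.0 | 0 | b.b.(0 + 0) :: -b-> s10, -b-> s12
  s6 = c.0 | (b.0 + 0 | 0) | b.b.(0 + 0) :: -b-> s11, -b-> s12, -c-> s13
  s7 = 0 | (0 + 0) :: ∅
  s8 = b.0 :: -b-> s14
  s9 = b.c.0 | (b.0 + 0 | 0) | (0 + 0) :: -b-> s15, -b-> s16
  s10 = b.c.0 | 0 | b.(0 + 0) :: -b-> s15, -b-> s17
  s11 = c.0 | (b.0 + 0 | 0) | b.(0 + 0) :: -b-> s16, -b-> s17, -c-> s18
  s12 = c.0 | 0 | b.b.(0 + 0) :: -b-> s17, -c-> s19
  s13 = 0 | (b.0 + 0 | 0) | b.b.(0 + 0) :: -b-> s18, -b-> s19
  s14 = 0 :: ∅
  s15 = b.c.0 | 0 | (0 + 0) :: -b-> s20
  s16 = c.0 | (b.0 + 0 | 0) | (0 + 0) :: -b-> s20, -c-> s21
  s17 = c.0 | 0 | b.(0 + 0) :: -b-> s20, -c-> s22
  s18 = 0 | (b.0 + 0 | 0) | b.(0 + 0) :: -b-> s21, -b-> s22
  s19 = 0 | 0 | b.b.(0 + 0) :: -b-> s22
  s20 = c.0 | 0 | (0 + 0) :: -c-> s23
  s21 = 0 | (b.0 + 0 | 0) | (0 + 0) :: -b-> s23
  s22 = 0 | 0 | b.(0 + 0) :: -b-> s23
  s23 = 0 | 0 | (0 + 0) :: ∅
Reachable graph of Q (30 states):
  t0 = (0 + 0 + a.0) | b.(0 + 0) + b.b.b.0 + b.c.0 | (b.0 + 0 | 0) | b.(b.(0 + 0) + c.0) :: -a-> t1, -b-> t2, -b-> t3, -b-> t4, -b-> t5, -b-> t6
  t1 = 0 | b.(0 + 0) :: -b-> t7
  t2 = (0 + 0 + a.0) | (0 + 0) :: -a-> t7
  t3 = b.b.0 :: -b-> t8
  t4 = b.c.0 | (b.0 + 0 | 0) | (b.(0 + 0) + c.0) :: -b-> t10, -b-> t11, -b-> t9, -c-> t12
  t5 = b.c.0 | 0 | b.(b.(0 + 0) + c.0) :: -b-> t10, -b-> t13
  t6 = c.0 | (b.0 + 0 | 0) | b.(b.(0 + 0) + c.0) :: -b-> t11, -b-> t13, -c-> t14
  t7 = 0 | (0 + 0) :: ∅
  t8 = b.0 :: -b-> t15
  t9 = b.c.0 | (b.0 + 0 | 0) | (0 + 0) :: -b-> t16, -b-> t17
  t10 = b.c.0 | 0 | (b.(0 + 0) + c.0) :: -b-> t16, -b-> t18, -c-> t19
  t11 = c.0 | (b.0 + 0 | 0) | (b.(0 + 0) + c.0) :: -b-> t17, -b-> t18, -c-> t20, -c-> t21
  t12 = b.c.0 | (b.0 + 0 | 0) | 0 :: -b-> t19, -b-> t21
  t13 = c.0 | 0 | b.(b.(0 + 0) + c.0) :: -b-> t18, -c-> t22
  t14 = 0 | (b.0 + 0 | 0) | b.(b.(0 + 0) + c.0) :: -b-> t20, -b-> t22
  t15 = 0 :: ∅
  t16 = b.c.0 | 0 | (0 + 0) :: -b-> t23
  t17 = c.0 | (b.0 + 0 | 0) | (0 + 0) :: -b-> t23, -c-> t24
  t18 = c.0 | 0 | (b.(0 + 0) + c.0) :: -b-> t23, -c-> t25, -c-> t26
  t19 = b.c.0 | 0 | 0 :: -b-> t26
  t20 = 0 | (b.0 + 0 | 0) | (b.(0 + 0) + c.0) :: -b-> t24, -b-> t25, -c-> t27
  t21 = c.0 | (b.0 + 0 | 0) | 0 :: -b-> t26, -c-> t27
  t22 = 0 | 0 | b.(b.(0 + 0) + c.0) :: -b-> t25
  t23 = c.0 | 0 | (0 + 0) :: -c-> t28
  t24 = 0 | (b.0 + 0 | 0) | (0 + 0) :: -b-> t28
  t25 = 0 | 0 | (b.(0 + 0) + c.0) :: -b-> t28, -c-> t29
  t26 = c.0 | 0 | 0 :: -c-> t29
  t27 = 0 | (b.0 + 0 | 0) | 0 :: -b-> t29
  t28 = 0 | 0 | (0 + 0) :: ∅
  t29 = 0 | 0 | 0 :: ∅
Coarsest stable partition (strong bisimilarity classes):
  B0 = {s0}
  B1 = {s4, s5}
  B2 = {s10, s9, t12, t9}
  B3 = {s16, s17, t17, t21}
  B4 = {s1, s21, s22, s8, t1, t24, t27, t8}
  B5 = {s14, s23, s7, t15, t28, t29, t7}
  B6 = {s20, t23, t26}
  B7 = {s15, t16, t19}
  B8 = {s11, s12}
  B9 = {s18, s19, s3, t3}
  B10 = {s2, t2}
  B11 = {s6}
  B12 = {s13}
  B13 = {t0}
  B14 = {t6}
  B15 = {t14}
  B16 = {t20}
  B17 = {t25}
  B18 = {t22}
  B19 = {t13}
  B20 = {t18}
  B21 = {t11}
  B22 = {t4}
  B23 = {t10}
  B24 = {t5}
s0 ∈ B0, t0 ∈ B13 → different blocks

P ≁ Q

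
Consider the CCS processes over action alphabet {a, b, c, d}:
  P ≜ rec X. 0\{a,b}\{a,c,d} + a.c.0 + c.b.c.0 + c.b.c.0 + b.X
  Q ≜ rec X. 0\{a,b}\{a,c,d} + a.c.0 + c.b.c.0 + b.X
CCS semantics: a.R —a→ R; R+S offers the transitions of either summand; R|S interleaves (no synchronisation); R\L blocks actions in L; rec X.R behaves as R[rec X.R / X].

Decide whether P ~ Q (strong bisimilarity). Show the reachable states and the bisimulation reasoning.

YES

LTS(P): 4 reachable states
  m0 = rec X. 0\{a,b}\{a,c,d} + a.c.0 + c.b.c.0 + c.b.c.0 + b.X → --a--▸ m1, --b--▸ m0, --c--▸ m2
  m1 = c.0 → --c--▸ m3
  m2 = b.c.0 → --b--▸ m1
  m3 = 0 → ·
LTS(Q): 4 reachable states
  n0 = rec X. 0\{a,b}\{a,c,d} + a.c.0 + c.b.c.0 + b.X → --a--▸ n1, --b--▸ n0, --c--▸ n2
  n1 = c.0 → --c--▸ n3
  n2 = b.c.0 → --b--▸ n1
  n3 = 0 → ·
Partition-refinement fixed point:
  B0 = {m0, n0}
  B1 = {m2, n2}
  B2 = {m1, n1}
  B3 = {m3, n3}
m0 ∈ B0, n0 ∈ B0 → same block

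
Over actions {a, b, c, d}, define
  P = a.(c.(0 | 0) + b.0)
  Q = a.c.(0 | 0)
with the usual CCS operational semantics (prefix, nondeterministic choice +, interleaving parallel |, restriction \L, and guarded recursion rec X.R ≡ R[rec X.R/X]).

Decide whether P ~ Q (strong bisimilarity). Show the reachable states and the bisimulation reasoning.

P's transition system — 4 states:
  p0 = a.(c.(0 | 0) + b.0) | --a--▸ p1
  p1 = c.(0 | 0) + b.0 | --b--▸ p2, --c--▸ p3
  p2 = 0 | stopped
  p3 = 0 | 0 | stopped
Q's transition system — 3 states:
  q0 = a.c.(0 | 0) | --a--▸ q1
  q1 = c.(0 | 0) | --c--▸ q2
  q2 = 0 | 0 | stopped
Coarsest stable partition (strong bisimilarity classes):
  B0 = {p0}
  B1 = {p1}
  B2 = {p2, p3, q2}
  B3 = {q0}
  B4 = {q1}
p0 ∈ B0, q0 ∈ B3 → different blocks

NO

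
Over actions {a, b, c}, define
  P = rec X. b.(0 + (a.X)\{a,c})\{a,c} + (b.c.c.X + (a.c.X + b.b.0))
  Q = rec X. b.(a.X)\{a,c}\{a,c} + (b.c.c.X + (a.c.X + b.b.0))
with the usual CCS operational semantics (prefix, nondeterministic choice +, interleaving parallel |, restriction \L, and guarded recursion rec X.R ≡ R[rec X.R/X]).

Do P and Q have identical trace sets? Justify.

traces(P) = traces(Q)

LTS(P): 6 reachable states
  s0 = rec X. b.(0 + (a.X)\{a,c})\{a,c} + (b.c.c.X + (a.c.X + b.b.0)) has moves --a--▸ s1, --b--▸ s2, --b--▸ s3, --b--▸ s4
  s1 = c.(rec X. b.(0 + (a.X)\{a,c})\{a,c} + (b.c.c.X + (a.c.X + b.b.0))) has moves --c--▸ s0
  s2 = (0 + (a.(rec X. b.(0 + (a.X)\{a,c})\{a,c} + (b.c.c.X + (a.c.X + b.b.0))))\{a,c})\{a,c} has moves ∅
  s3 = b.0 has moves --b--▸ s5
  s4 = c.c.(rec X. b.(0 + (a.X)\{a,c})\{a,c} + (b.c.c.X + (a.c.X + b.b.0))) has moves --c--▸ s1
  s5 = 0 has moves ∅
LTS(Q): 6 reachable states
  t0 = rec X. b.(a.X)\{a,c}\{a,c} + (b.c.c.X + (a.c.X + b.b.0)) has moves --a--▸ t1, --b--▸ t2, --b--▸ t3, --b--▸ t4
  t1 = c.(rec X. b.(a.X)\{a,c}\{a,c} + (b.c.c.X + (a.c.X + b.b.0))) has moves --c--▸ t0
  t2 = (a.(rec X. b.(a.X)\{a,c}\{a,c} + (b.c.c.X + (a.c.X + b.b.0))))\{a,c}\{a,c} has moves ∅
  t3 = b.0 has moves --b--▸ t5
  t4 = c.c.(rec X. b.(a.X)\{a,c}\{a,c} + (b.c.c.X + (a.c.X + b.b.0))) has moves --c--▸ t1
  t5 = 0 has moves ∅
Bisimilarity quotient blocks:
  B0 = {s0, t0}
  B1 = {s4, t4}
  B2 = {s1, t1}
  B3 = {s2, s5, t2, t5}
  B4 = {s3, t3}
s0 ∈ B0, t0 ∈ B0 → same block
Bisimilar ⇒ trace-equivalent.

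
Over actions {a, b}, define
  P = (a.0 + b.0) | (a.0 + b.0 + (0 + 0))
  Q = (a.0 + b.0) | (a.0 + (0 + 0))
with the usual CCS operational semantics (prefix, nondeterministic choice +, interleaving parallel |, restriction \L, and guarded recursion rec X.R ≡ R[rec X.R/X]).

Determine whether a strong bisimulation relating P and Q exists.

P's transition system — 4 states:
  u0 = (a.0 + b.0) | (a.0 + b.0 + (0 + 0)) :: ··a··> u1, ··a··> u2, ··b··> u1, ··b··> u2
  u1 = (a.0 + b.0) | 0 :: ··a··> u3, ··b··> u3
  u2 = 0 | (a.0 + b.0 + (0 + 0)) :: ··a··> u3, ··b··> u3
  u3 = 0 | 0 :: (no moves)
Q's transition system — 4 states:
  v0 = (a.0 + b.0) | (a.0 + (0 + 0)) :: ··a··> v1, ··a··> v2, ··b··> v2
  v1 = (a.0 + b.0) | 0 :: ··a··> v3, ··b··> v3
  v2 = 0 | (a.0 + (0 + 0)) :: ··a··> v3
  v3 = 0 | 0 :: (no moves)
Coarsest stable partition (strong bisimilarity classes):
  B0 = {u0}
  B1 = {u1, u2, v1}
  B2 = {u3, v3}
  B3 = {v0}
  B4 = {v2}
u0 ∈ B0, v0 ∈ B3 → different blocks

NO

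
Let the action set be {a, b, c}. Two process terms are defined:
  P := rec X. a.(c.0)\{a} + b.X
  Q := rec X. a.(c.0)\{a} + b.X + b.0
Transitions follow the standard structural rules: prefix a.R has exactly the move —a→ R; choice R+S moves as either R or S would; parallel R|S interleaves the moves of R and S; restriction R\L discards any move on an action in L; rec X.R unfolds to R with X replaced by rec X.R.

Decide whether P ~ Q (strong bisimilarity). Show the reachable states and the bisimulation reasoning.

P's transition system — 3 states:
  u0 = rec X. a.(c.0)\{a} + b.X ⊢ —a→ u1, —b→ u0
  u1 = (c.0)\{a} ⊢ —c→ u2
  u2 = 0\{a} ⊢ (no moves)
Q's transition system — 4 states:
  v0 = rec X. a.(c.0)\{a} + b.X + b.0 ⊢ —a→ v1, —b→ v0, —b→ v2
  v1 = (c.0)\{a} ⊢ —c→ v3
  v2 = 0 ⊢ (no moves)
  v3 = 0\{a} ⊢ (no moves)
Partition-refinement fixed point:
  B0 = {u0}
  B1 = {u1, v1}
  B2 = {u2, v2, v3}
  B3 = {v0}
u0 ∈ B0, v0 ∈ B3 → different blocks

not bisimilar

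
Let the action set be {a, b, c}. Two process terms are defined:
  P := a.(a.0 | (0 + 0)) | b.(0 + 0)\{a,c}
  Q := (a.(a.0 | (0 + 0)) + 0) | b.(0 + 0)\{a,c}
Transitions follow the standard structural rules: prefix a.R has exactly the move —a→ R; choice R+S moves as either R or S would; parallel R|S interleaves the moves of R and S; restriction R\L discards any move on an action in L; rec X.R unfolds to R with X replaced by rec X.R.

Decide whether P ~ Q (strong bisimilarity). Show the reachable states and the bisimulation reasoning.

LTS(P): 6 reachable states
  p0 = a.(a.0 | (0 + 0)) | b.(0 + 0)\{a,c} ⊢ -a-> p1, -b-> p2
  p1 = a.0 | (0 + 0) | b.(0 + 0)\{a,c} ⊢ -a-> p3, -b-> p4
  p2 = a.(a.0 | (0 + 0)) | (0 + 0)\{a,c} ⊢ -a-> p4
  p3 = 0 | (0 + 0) | b.(0 + 0)\{a,c} ⊢ -b-> p5
  p4 = a.0 | (0 + 0) | (0 + 0)\{a,c} ⊢ -a-> p5
  p5 = 0 | (0 + 0) | (0 + 0)\{a,c} ⊢ ∅
LTS(Q): 6 reachable states
  q0 = (a.(a.0 | (0 + 0)) + 0) | b.(0 + 0)\{a,c} ⊢ -a-> q1, -b-> q2
  q1 = a.0 | (0 + 0) | b.(0 + 0)\{a,c} ⊢ -a-> q3, -b-> q4
  q2 = (a.(a.0 | (0 + 0)) + 0) | (0 + 0)\{a,c} ⊢ -a-> q4
  q3 = 0 | (0 + 0) | b.(0 + 0)\{a,c} ⊢ -b-> q5
  q4 = a.0 | (0 + 0) | (0 + 0)\{a,c} ⊢ -a-> q5
  q5 = 0 | (0 + 0) | (0 + 0)\{a,c} ⊢ ∅
Bisimilarity quotient blocks:
  B0 = {p0, q0}
  B1 = {p2, q2}
  B2 = {p4, q4}
  B3 = {p5, q5}
  B4 = {p1, q1}
  B5 = {p3, q3}
p0 ∈ B0, q0 ∈ B0 → same block

YES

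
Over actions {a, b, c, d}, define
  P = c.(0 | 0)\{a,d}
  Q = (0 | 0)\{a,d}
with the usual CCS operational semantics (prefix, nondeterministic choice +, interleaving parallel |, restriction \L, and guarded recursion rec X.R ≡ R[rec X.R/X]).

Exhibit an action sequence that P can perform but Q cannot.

LTS(P): 2 reachable states
  m0 = c.(0 | 0)\{a,d} ⊢ -c-> m1
  m1 = (0 | 0)\{a,d} ⊢ deadlocked
LTS(Q): 1 reachable states
  n0 = (0 | 0)\{a,d} ⊢ deadlocked
Trace ⟨c⟩ through P, begin at {m0}:
  step 1 (c): {m1}
  ✓ P
Trace ⟨c⟩ through Q, begin at {n0}:
  step 1 (c): ∅ (Q stuck)

c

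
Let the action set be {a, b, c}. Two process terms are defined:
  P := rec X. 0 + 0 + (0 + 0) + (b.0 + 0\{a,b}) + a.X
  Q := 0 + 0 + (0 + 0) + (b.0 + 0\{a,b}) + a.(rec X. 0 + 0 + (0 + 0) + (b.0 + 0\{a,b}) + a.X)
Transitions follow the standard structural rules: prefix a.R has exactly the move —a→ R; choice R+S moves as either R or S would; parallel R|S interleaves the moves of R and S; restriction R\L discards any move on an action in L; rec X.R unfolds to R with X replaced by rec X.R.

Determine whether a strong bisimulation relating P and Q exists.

YES

Reachable graph of P (2 states):
  m0 = rec X. 0 + 0 + (0 + 0) + (b.0 + 0\{a,b}) + a.X :: =a=> m0, =b=> m1
  m1 = 0 :: deadlocked
Reachable graph of Q (3 states):
  n0 = 0 + 0 + (0 + 0) + (b.0 + 0\{a,b}) + a.(rec X. 0 + 0 + (0 + 0) + (b.0 + 0\{a,b}) + a.X) :: =a=> n1, =b=> n2
  n1 = rec X. 0 + 0 + (0 + 0) + (b.0 + 0\{a,b}) + a.X :: =a=> n1, =b=> n2
  n2 = 0 :: deadlocked
Bisimilarity quotient blocks:
  B0 = {m0, n0, n1}
  B1 = {m1, n2}
m0 ∈ B0, n0 ∈ B0 → same block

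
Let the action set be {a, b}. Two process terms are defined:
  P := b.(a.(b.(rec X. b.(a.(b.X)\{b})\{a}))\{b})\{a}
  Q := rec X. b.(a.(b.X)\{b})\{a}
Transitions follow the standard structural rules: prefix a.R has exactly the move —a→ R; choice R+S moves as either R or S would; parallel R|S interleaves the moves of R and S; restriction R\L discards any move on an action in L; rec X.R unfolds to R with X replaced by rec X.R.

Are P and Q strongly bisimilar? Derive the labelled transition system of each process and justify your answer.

YES

P's transition system — 2 states:
  u0 = b.(a.(b.(rec X. b.(a.(b.X)\{b})\{a}))\{b})\{a} has moves ··b··> u1
  u1 = (a.(b.(rec X. b.(a.(b.X)\{b})\{a}))\{b})\{a} has moves deadlocked
Q's transition system — 2 states:
  v0 = rec X. b.(a.(b.X)\{b})\{a} has moves ··b··> v1
  v1 = (a.(b.(rec X. b.(a.(b.X)\{b})\{a}))\{b})\{a} has moves deadlocked
Coarsest stable partition (strong bisimilarity classes):
  B0 = {u0, v0}
  B1 = {u1, v1}
u0 ∈ B0, v0 ∈ B0 → same block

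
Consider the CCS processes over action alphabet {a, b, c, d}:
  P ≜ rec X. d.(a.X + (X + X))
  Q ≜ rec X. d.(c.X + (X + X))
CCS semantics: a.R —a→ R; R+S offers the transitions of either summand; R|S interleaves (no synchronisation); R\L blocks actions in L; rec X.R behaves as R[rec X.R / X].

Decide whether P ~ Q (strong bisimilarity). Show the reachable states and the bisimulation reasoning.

P ≁ Q

LTS(P): 2 reachable states
  s0 = rec X. d.(a.X + (X + X)) | —d→ s1
  s1 = a.(rec X. d.(a.X + (X + X))) + ((rec X. d.(a.X + (X + X))) + (rec X. d.(a.X + (X + X)))) | —a→ s0, —d→ s1
LTS(Q): 2 reachable states
  t0 = rec X. d.(c.X + (X + X)) | —d→ t1
  t1 = c.(rec X. d.(c.X + (X + X))) + ((rec X. d.(c.X + (X + X))) + (rec X. d.(c.X + (X + X)))) | —c→ t0, —d→ t1
Bisimilarity quotient blocks:
  B0 = {s0}
  B1 = {s1}
  B2 = {t0}
  B3 = {t1}
s0 ∈ B0, t0 ∈ B2 → different blocks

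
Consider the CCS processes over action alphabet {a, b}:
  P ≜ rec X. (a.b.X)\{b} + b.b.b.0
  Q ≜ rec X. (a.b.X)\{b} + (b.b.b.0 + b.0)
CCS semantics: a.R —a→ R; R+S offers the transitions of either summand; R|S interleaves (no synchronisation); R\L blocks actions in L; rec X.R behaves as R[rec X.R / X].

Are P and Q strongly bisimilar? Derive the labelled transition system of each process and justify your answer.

NO

LTS(P): 5 reachable states
  p0 = rec X. (a.b.X)\{b} + b.b.b.0 :: —a→ p1, —b→ p2
  p1 = (b.(rec X. (a.b.X)\{b} + b.b.b.0))\{b} :: stopped
  p2 = b.b.0 :: —b→ p3
  p3 = b.0 :: —b→ p4
  p4 = 0 :: stopped
LTS(Q): 5 reachable states
  q0 = rec X. (a.b.X)\{b} + (b.b.b.0 + b.0) :: —a→ q1, —b→ q2, —b→ q3
  q1 = (b.(rec X. (a.b.X)\{b} + (b.b.b.0 + b.0)))\{b} :: stopped
  q2 = 0 :: stopped
  q3 = b.b.0 :: —b→ q4
  q4 = b.0 :: —b→ q2
Bisimilarity quotient blocks:
  B0 = {p0}
  B1 = {p2, q3}
  B2 = {p3, q4}
  B3 = {p1, p4, q1, q2}
  B4 = {q0}
p0 ∈ B0, q0 ∈ B4 → different blocks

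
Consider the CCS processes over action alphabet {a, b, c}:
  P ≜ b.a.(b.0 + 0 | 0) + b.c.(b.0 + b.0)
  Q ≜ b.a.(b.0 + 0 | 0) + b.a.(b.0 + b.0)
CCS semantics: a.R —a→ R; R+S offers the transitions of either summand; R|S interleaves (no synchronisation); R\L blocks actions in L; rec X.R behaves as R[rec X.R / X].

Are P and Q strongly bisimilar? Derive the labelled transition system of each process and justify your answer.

not bisimilar

P's transition system — 6 states:
  s0 = b.a.(b.0 + 0 | 0) + b.c.(b.0 + b.0) | =b=> s1, =b=> s2
  s1 = a.(b.0 + 0 | 0) | =a=> s3
  s2 = c.(b.0 + b.0) | =c=> s4
  s3 = b.0 + 0 | 0 | =b=> s5
  s4 = b.0 + b.0 | =b=> s5
  s5 = 0 | ∅
Q's transition system — 6 states:
  t0 = b.a.(b.0 + 0 | 0) + b.a.(b.0 + b.0) | =b=> t1, =b=> t2
  t1 = a.(b.0 + 0 | 0) | =a=> t3
  t2 = a.(b.0 + b.0) | =a=> t4
  t3 = b.0 + 0 | 0 | =b=> t5
  t4 = b.0 + b.0 | =b=> t5
  t5 = 0 | ∅
Coarsest stable partition (strong bisimilarity classes):
  B0 = {s0}
  B1 = {s1, t1, t2}
  B2 = {s3, s4, t3, t4}
  B3 = {s5, t5}
  B4 = {s2}
  B5 = {t0}
s0 ∈ B0, t0 ∈ B5 → different blocks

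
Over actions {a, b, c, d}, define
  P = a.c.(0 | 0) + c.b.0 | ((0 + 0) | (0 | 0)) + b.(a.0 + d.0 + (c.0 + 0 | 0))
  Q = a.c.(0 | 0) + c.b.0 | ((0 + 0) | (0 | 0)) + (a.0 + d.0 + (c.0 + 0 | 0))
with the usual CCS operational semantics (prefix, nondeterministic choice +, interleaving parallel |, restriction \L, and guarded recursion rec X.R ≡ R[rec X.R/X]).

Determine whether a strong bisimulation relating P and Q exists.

P's transition system — 7 states:
  s0 = a.c.(0 | 0) + c.b.0 | ((0 + 0) | (0 | 0)) + b.(a.0 + d.0 + (c.0 + 0 | 0)) → ··a··> s1, ··b··> s2, ··c··> s3
  s1 = c.(0 | 0) → ··c··> s4
  s2 = a.0 + d.0 + (c.0 + 0 | 0) → ··a··> s5, ··c··> s5, ··d··> s5
  s3 = b.0 | ((0 + 0) | (0 | 0)) → ··b··> s6
  s4 = 0 | 0 → deadlocked
  s5 = 0 → deadlocked
  s6 = 0 | ((0 + 0) | (0 | 0)) → deadlocked
Q's transition system — 6 states:
  t0 = a.c.(0 | 0) + c.b.0 | ((0 + 0) | (0 | 0)) + (a.0 + d.0 + (c.0 + 0 | 0)) → ··a··> t1, ··a··> t2, ··c··> t1, ··c··> t3, ··d··> t1
  t1 = 0 → deadlocked
  t2 = c.(0 | 0) → ··c··> t4
  t3 = b.0 | ((0 + 0) | (0 | 0)) → ··b··> t5
  t4 = 0 | 0 → deadlocked
  t5 = 0 | ((0 + 0) | (0 | 0)) → deadlocked
Bisimilarity quotient blocks:
  B0 = {s0}
  B1 = {s1, t2}
  B2 = {s4, s5, s6, t1, t4, t5}
  B3 = {s3, t3}
  B4 = {s2}
  B5 = {t0}
s0 ∈ B0, t0 ∈ B5 → different blocks

NO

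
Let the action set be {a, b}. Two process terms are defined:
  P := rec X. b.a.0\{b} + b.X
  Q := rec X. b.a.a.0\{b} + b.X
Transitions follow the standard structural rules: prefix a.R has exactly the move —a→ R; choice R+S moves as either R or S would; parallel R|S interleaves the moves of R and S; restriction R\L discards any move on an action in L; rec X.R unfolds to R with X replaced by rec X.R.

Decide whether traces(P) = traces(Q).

Reachable graph of P (3 states):
  m0 = rec X. b.a.0\{b} + b.X :: --b--▸ m0, --b--▸ m1
  m1 = a.0\{b} :: --a--▸ m2
  m2 = 0\{b} :: ·
Reachable graph of Q (4 states):
  n0 = rec X. b.a.a.0\{b} + b.X :: --b--▸ n0, --b--▸ n1
  n1 = a.a.0\{b} :: --a--▸ n2
  n2 = a.0\{b} :: --a--▸ n3
  n3 = 0\{b} :: ·
Run σ = ⟨baa⟩ on Q: start {n0}
  step 1 (b): {n0, n1}
  step 2 (a): {n2}
  step 3 (a): {n3}
  — Q admits the full trace.
Run σ = ⟨baa⟩ on P: start {m0}
  step 1 (b): {m0, m1}
  step 2 (a): {m2}
  step 3 (a): no successor for P

trace-distinct — witness ⟨baa⟩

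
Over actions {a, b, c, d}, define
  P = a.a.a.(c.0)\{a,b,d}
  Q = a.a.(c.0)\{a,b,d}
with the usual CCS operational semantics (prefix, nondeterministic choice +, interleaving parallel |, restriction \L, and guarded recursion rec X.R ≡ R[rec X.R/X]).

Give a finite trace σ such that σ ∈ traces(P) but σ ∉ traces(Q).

aaa

Reachable graph of P (5 states):
  p0 = a.a.a.(c.0)\{a,b,d} | --a--▸ p1
  p1 = a.a.(c.0)\{a,b,d} | --a--▸ p2
  p2 = a.(c.0)\{a,b,d} | --a--▸ p3
  p3 = (c.0)\{a,b,d} | --c--▸ p4
  p4 = 0\{a,b,d} | deadlocked
Reachable graph of Q (4 states):
  q0 = a.a.(c.0)\{a,b,d} | --a--▸ q1
  q1 = a.(c.0)\{a,b,d} | --a--▸ q2
  q2 = (c.0)\{a,b,d} | --c--▸ q3
  q3 = 0\{a,b,d} | deadlocked
Trace ⟨aaa⟩ through P, begin at {p0}:
  after a @ step 1: {p1}
  after a @ step 2: {p2}
  after a @ step 3: {p3}
  P completes σ.
Trace ⟨aaa⟩ through Q, begin at {q0}:
  after a @ step 1: {q1}
  after a @ step 2: {q2}
  after a @ step 3: no successor for Q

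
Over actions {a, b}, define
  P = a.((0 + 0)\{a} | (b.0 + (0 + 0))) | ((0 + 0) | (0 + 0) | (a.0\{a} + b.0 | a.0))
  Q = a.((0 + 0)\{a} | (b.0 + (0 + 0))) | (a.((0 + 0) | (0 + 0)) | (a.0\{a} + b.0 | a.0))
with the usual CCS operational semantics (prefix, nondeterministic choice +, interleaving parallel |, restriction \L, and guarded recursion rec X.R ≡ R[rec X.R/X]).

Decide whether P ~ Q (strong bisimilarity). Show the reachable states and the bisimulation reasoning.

P ≁ Q

Reachable graph of P (15 states):
  p0 = a.((0 + 0)\{a} | (b.0 + (0 + 0))) | ((0 + 0) | (0 + 0) | (a.0\{a} + b.0 | a.0)) | --a--▸ p1, --a--▸ p2, --a--▸ p3, --b--▸ p4
  p1 = (0 + 0)\{a} | (b.0 + (0 + 0)) | ((0 + 0) | (0 + 0) | (a.0\{a} + b.0 | a.0)) | --a--▸ p5, --a--▸ p6, --b--▸ p7, --b--▸ p8
  p2 = a.((0 + 0)\{a} | (b.0 + (0 + 0))) | ((0 + 0) | (0 + 0) | (b.0 | 0)) | --a--▸ p5, --b--▸ p9
  p3 = a.((0 + 0)\{a} | (b.0 + (0 + 0))) | ((0 + 0) | (0 + 0) | 0\{a}) | --a--▸ p6
  p4 = a.((0 + 0)\{a} | (b.0 + (0 + 0))) | ((0 + 0) | (0 + 0) | (0 | a.0)) | --a--▸ p7, --a--▸ p9
  p5 = (0 + 0)\{a} | (b.0 + (0 + 0)) | ((0 + 0) | (0 + 0) | (b.0 | 0)) | --b--▸ p10, --b--▸ p11
  p6 = (0 + 0)\{a} | (b.0 + (0 + 0)) | ((0 + 0) | (0 + 0) | 0\{a}) | --b--▸ p12
  p7 = (0 + 0)\{a} | (b.0 + (0 + 0)) | ((0 + 0) | (0 + 0) | (0 | a.0)) | --a--▸ p10, --b--▸ p13
  p8 = (0 + 0)\{a} | 0 | ((0 + 0) | (0 + 0) | (a.0\{a} + b.0 | a.0)) | --a--▸ p11, --a--▸ p12, --b--▸ p13
  p9 = a.((0 + 0)\{a} | (b.0 + (0 + 0))) | ((0 + 0) | (0 + 0) | (0 | 0)) | --a--▸ p10
  p10 = (0 + 0)\{a} | (b.0 + (0 + 0)) | ((0 + 0) | (0 + 0) | (0 | 0)) | --b--▸ p14
  p11 = (0 + 0)\{a} | 0 | ((0 + 0) | (0 + 0) | (b.0 | 0)) | --b--▸ p14
  p12 = (0 + 0)\{a} | 0 | ((0 + 0) | (0 + 0) | 0\{a}) | (no moves)
  p13 = (0 + 0)\{a} | 0 | ((0 + 0) | (0 + 0) | (0 | a.0)) | --a--▸ p14
  p14 = (0 + 0)\{a} | 0 | ((0 + 0) | (0 + 0) | (0 | 0)) | (no moves)
Reachable graph of Q (30 states):
  q0 = a.((0 + 0)\{a} | (b.0 + (0 + 0))) | (a.((0 + 0) | (0 + 0)) | (a.0\{a} + b.0 | a.0)) | --a--▸ q1, --a--▸ q2, --a--▸ q3, --a--▸ q4, --b--▸ q5
  q1 = (0 + 0)\{a} | (b.0 + (0 + 0)) | (a.((0 + 0) | (0 + 0)) | (a.0\{a} + b.0 | a.0)) | --a--▸ q6, --a--▸ q7, --a--▸ q8, --b--▸ q10, --b--▸ q9
  q2 = a.((0 + 0)\{a} | (b.0 + (0 + 0))) | ((0 + 0) | (0 + 0) | (a.0\{a} + b.0 | a.0)) | --a--▸ q11, --a--▸ q12, --a--▸ q6, --b--▸ q13
  q3 = a.((0 + 0)\{a} | (b.0 + (0 + 0))) | (a.((0 + 0) | (0 + 0)) | (b.0 | 0)) | --a--▸ q11, --a--▸ q7, --b--▸ q14
  q4 = a.((0 + 0)\{a} | (b.0 + (0 + 0))) | (a.((0 + 0) | (0 + 0)) | 0\{a}) | --a--▸ q12, --a--▸ q8
  q5 = a.((0 + 0)\{a} | (b.0 + (0 + 0))) | (a.((0 + 0) | (0 + 0)) | (0 | a.0)) | --a--▸ q13, --a--▸ q14, --a--▸ q9
  q6 = (0 + 0)\{a} | (b.0 + (0 + 0)) | ((0 + 0) | (0 + 0) | (a.0\{a} + b.0 | a.0)) | --a--▸ q15, --a--▸ q16, --b--▸ q17, --b--▸ q18
  q7 = (0 + 0)\{a} | (b.0 + (0 + 0)) | (a.((0 + 0) | (0 + 0)) | (b.0 | 0)) | --a--▸ q15, --b--▸ q19, --b--▸ q20
  q8 = (0 + 0)\{a} | (b.0 + (0 + 0)) | (a.((0 + 0) | (0 + 0)) | 0\{a}) | --a--▸ q16, --b--▸ q21
  q9 = (0 + 0)\{a} | (b.0 + (0 + 0)) | (a.((0 + 0) | (0 + 0)) | (0 | a.0)) | --a--▸ q17, --a--▸ q19, --b--▸ q22
  q10 = (0 + 0)\{a} | 0 | (a.((0 + 0) | (0 + 0)) | (a.0\{a} + b.0 | a.0)) | --a--▸ q18, --a--▸ q20, --a--▸ q21, --b--▸ q22
  q11 = a.((0 + 0)\{a} | (b.0 + (0 + 0))) | ((0 + 0) | (0 + 0) | (b.0 | 0)) | --a--▸ q15, --b--▸ q23
  q12 = a.((0 + 0)\{a} | (b.0 + (0 + 0))) | ((0 + 0) | (0 + 0) | 0\{a}) | --a--▸ q16
  q13 = a.((0 + 0)\{a} | (b.0 + (0 + 0))) | ((0 + 0) | (0 + 0) | (0 | a.0)) | --a--▸ q17, --a--▸ q23
  q14 = a.((0 + 0)\{a} | (b.0 + (0 + 0))) | (a.((0 + 0) | (0 + 0)) | (0 | 0)) | --a--▸ q19, --a--▸ q23
  q15 = (0 + 0)\{a} | (b.0 + (0 + 0)) | ((0 + 0) | (0 + 0) | (b.0 | 0)) | --b--▸ q24, --b--▸ q25
  q16 = (0 + 0)\{a} | (b.0 + (0 + 0)) | ((0 + 0) | (0 + 0) | 0\{a}) | --b--▸ q26
  q17 = (0 + 0)\{a} | (b.0 + (0 + 0)) | ((0 + 0) | (0 + 0) | (0 | a.0)) | --a--▸ q24, --b--▸ q27
  q18 = (0 + 0)\{a} | 0 | ((0 + 0) | (0 + 0) | (a.0\{a} + b.0 | a.0)) | --a--▸ q25, --a--▸ q26, --b--▸ q27
  q19 = (0 + 0)\{a} | (b.0 + (0 + 0)) | (a.((0 + 0) | (0 + 0)) | (0 | 0)) | --a--▸ q24, --b--▸ q28
  q20 = (0 + 0)\{a} | 0 | (a.((0 + 0) | (0 + 0)) | (b.0 | 0)) | --a--▸ q25, --b--▸ q28
  q21 = (0 + 0)\{a} | 0 | (a.((0 + 0) | (0 + 0)) | 0\{a}) | --a--▸ q26
  q22 = (0 + 0)\{a} | 0 | (a.((0 + 0) | (0 + 0)) | (0 | a.0)) | --a--▸ q27, --a--▸ q28
  q23 = a.((0 + 0)\{a} | (b.0 + (0 + 0))) | ((0 + 0) | (0 + 0) | (0 | 0)) | --a--▸ q24
  q24 = (0 + 0)\{a} | (b.0 + (0 + 0)) | ((0 + 0) | (0 + 0) | (0 | 0)) | --b--▸ q29
  q25 = (0 + 0)\{a} | 0 | ((0 + 0) | (0 + 0) | (b.0 | 0)) | --b--▸ q29
  q26 = (0 + 0)\{a} | 0 | ((0 + 0) | (0 + 0) | 0\{a}) | (no moves)
  q27 = (0 + 0)\{a} | 0 | ((0 + 0) | (0 + 0) | (0 | a.0)) | --a--▸ q29
  q28 = (0 + 0)\{a} | 0 | (a.((0 + 0) | (0 + 0)) | (0 | 0)) | --a--▸ q29
  q29 = (0 + 0)\{a} | 0 | ((0 + 0) | (0 + 0) | (0 | 0)) | (no moves)
Partition-refinement fixed point:
  B0 = {p0, q2}
  B1 = {p3, p9, q12, q23}
  B2 = {p10, p11, p6, q16, q24, q25}
  B3 = {p12, p14, q26, q29}
  B4 = {p2, q11}
  B5 = {p5, q15}
  B6 = {p4, q13, q14, q4}
  B7 = {p7, q17, q19, q20, q8}
  B8 = {p13, q21, q27, q28}
  B9 = {p1, q6}
  B10 = {p8, q18}
  B11 = {q0}
  B12 = {q5}
  B13 = {q9}
  B14 = {q22}
  B15 = {q1}
  B16 = {q10}
  B17 = {q7}
  B18 = {q3}
p0 ∈ B0, q0 ∈ B11 → different blocks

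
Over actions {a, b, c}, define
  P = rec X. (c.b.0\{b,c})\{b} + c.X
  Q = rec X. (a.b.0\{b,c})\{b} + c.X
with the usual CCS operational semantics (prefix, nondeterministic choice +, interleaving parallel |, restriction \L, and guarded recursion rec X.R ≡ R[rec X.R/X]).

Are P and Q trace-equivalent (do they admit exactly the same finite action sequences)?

Reachable graph of P (2 states):
  s0 = rec X. (c.b.0\{b,c})\{b} + c.X has moves =c=> s0, =c=> s1
  s1 = (b.0\{b,c})\{b} has moves deadlocked
Reachable graph of Q (2 states):
  t0 = rec X. (a.b.0\{b,c})\{b} + c.X has moves =a=> t1, =c=> t0
  t1 = (b.0\{b,c})\{b} has moves deadlocked
Trace ⟨a⟩ through Q, begin at {t0}:
  [1] a ⇒ {t1}
  Q completes σ.
Trace ⟨a⟩ through P, begin at {s0}:
  [1] a ⇒ ∅ (P stuck)

traces(P) ≠ traces(Q) — witness ⟨a⟩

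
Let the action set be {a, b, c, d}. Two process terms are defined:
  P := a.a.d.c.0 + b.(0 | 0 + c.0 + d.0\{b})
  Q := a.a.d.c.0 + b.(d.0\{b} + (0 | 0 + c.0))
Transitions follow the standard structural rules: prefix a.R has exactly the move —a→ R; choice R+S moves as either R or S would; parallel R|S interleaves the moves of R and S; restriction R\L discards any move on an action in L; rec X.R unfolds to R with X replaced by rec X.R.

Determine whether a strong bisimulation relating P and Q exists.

LTS(P): 7 reachable states
  m0 = a.a.d.c.0 + b.(0 | 0 + c.0 + d.0\{b}) → =a=> m1, =b=> m2
  m1 = a.d.c.0 → =a=> m3
  m2 = 0 | 0 + c.0 + d.0\{b} → =c=> m4, =d=> m5
  m3 = d.c.0 → =d=> m6
  m4 = 0 → deadlocked
  m5 = 0\{b} → deadlocked
  m6 = c.0 → =c=> m4
LTS(Q): 7 reachable states
  n0 = a.a.d.c.0 + b.(d.0\{b} + (0 | 0 + c.0)) → =a=> n1, =b=> n2
  n1 = a.d.c.0 → =a=> n3
  n2 = d.0\{b} + (0 | 0 + c.0) → =c=> n4, =d=> n5
  n3 = d.c.0 → =d=> n6
  n4 = 0 → deadlocked
  n5 = 0\{b} → deadlocked
  n6 = c.0 → =c=> n4
Coarsest stable partition (strong bisimilarity classes):
  B0 = {m0, n0}
  B1 = {m1, n1}
  B2 = {m3, n3}
  B3 = {m6, n6}
  B4 = {m4, m5, n4, n5}
  B5 = {m2, n2}
m0 ∈ B0, n0 ∈ B0 → same block

P ~ Q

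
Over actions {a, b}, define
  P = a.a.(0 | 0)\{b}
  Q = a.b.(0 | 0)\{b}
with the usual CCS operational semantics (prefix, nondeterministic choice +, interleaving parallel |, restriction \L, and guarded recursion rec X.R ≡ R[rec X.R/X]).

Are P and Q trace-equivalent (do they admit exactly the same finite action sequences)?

Reachable graph of P (3 states):
  p0 = a.a.(0 | 0)\{b} | ··a··> p1
  p1 = a.(0 | 0)\{b} | ··a··> p2
  p2 = (0 | 0)\{b} | ∅
Reachable graph of Q (3 states):
  q0 = a.b.(0 | 0)\{b} | ··a··> q1
  q1 = b.(0 | 0)\{b} | ··b··> q2
  q2 = (0 | 0)\{b} | ∅
Run σ = ⟨aa⟩ on P: start {p0}
  step 1 (a): {p1}
  step 2 (a): {p2}
  P completes σ.
Run σ = ⟨aa⟩ on Q: start {q0}
  step 1 (a): {q1}
  step 2 (a): ∅ (Q stuck)

trace-distinct — witness ⟨aa⟩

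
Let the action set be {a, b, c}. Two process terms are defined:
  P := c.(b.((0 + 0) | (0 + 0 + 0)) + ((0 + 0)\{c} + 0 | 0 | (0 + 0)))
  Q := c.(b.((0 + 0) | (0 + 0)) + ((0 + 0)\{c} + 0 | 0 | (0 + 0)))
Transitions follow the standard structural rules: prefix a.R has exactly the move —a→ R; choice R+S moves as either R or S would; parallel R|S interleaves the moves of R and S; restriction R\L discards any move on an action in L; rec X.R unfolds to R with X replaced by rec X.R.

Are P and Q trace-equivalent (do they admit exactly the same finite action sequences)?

P's transition system — 3 states:
  m0 = c.(b.((0 + 0) | (0 + 0 + 0)) + ((0 + 0)\{c} + 0 | 0 | (0 + 0))) | =c=> m1
  m1 = b.((0 + 0) | (0 + 0 + 0)) + ((0 + 0)\{c} + 0 | 0 | (0 + 0)) | =b=> m2
  m2 = (0 + 0) | (0 + 0 + 0) | (no moves)
Q's transition system — 3 states:
  n0 = c.(b.((0 + 0) | (0 + 0)) + ((0 + 0)\{c} + 0 | 0 | (0 + 0))) | =c=> n1
  n1 = b.((0 + 0) | (0 + 0)) + ((0 + 0)\{c} + 0 | 0 | (0 + 0)) | =b=> n2
  n2 = (0 + 0) | (0 + 0) | (no moves)
Partition-refinement fixed point:
  B0 = {m0, n0}
  B1 = {m1, n1}
  B2 = {m2, n2}
m0 ∈ B0, n0 ∈ B0 → same block
Bisimilar ⇒ trace-equivalent.

trace-equivalent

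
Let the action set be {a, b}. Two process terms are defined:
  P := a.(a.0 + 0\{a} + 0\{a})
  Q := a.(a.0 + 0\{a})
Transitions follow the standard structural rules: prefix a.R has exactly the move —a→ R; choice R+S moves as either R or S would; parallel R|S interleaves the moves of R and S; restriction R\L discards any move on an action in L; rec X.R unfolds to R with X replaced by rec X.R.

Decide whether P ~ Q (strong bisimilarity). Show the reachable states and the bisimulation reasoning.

LTS(P): 3 reachable states
  p0 = a.(a.0 + 0\{a} + 0\{a}) ⊢ ··a··> p1
  p1 = a.0 + 0\{a} + 0\{a} ⊢ ··a··> p2
  p2 = 0 ⊢ deadlocked
LTS(Q): 3 reachable states
  q0 = a.(a.0 + 0\{a}) ⊢ ··a··> q1
  q1 = a.0 + 0\{a} ⊢ ··a··> q2
  q2 = 0 ⊢ deadlocked
Partition-refinement fixed point:
  B0 = {p0, q0}
  B1 = {p1, q1}
  B2 = {p2, q2}
p0 ∈ B0, q0 ∈ B0 → same block

P ~ Q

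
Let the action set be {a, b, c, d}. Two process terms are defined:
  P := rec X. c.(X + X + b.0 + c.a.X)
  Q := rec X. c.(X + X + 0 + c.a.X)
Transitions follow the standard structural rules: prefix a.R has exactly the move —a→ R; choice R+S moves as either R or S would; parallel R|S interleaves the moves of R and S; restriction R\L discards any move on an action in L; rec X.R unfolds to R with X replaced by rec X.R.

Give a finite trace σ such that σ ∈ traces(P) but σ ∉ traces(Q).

Reachable graph of P (4 states):
  m0 = rec X. c.(X + X + b.0 + c.a.X) has moves --c--▸ m1
  m1 = (rec X. c.(X + X + b.0 + c.a.X)) + (rec X. c.(X + X + b.0 + c.a.X)) + b.0 + c.a.(rec X. c.(X + X + b.0 + c.a.X)) has moves --b--▸ m2, --c--▸ m1, --c--▸ m3
  m2 = 0 has moves (no moves)
  m3 = a.(rec X. c.(X + X + b.0 + c.a.X)) has moves --a--▸ m0
Reachable graph of Q (3 states):
  n0 = rec X. c.(X + X + 0 + c.a.X) has moves --c--▸ n1
  n1 = (rec X. c.(X + X + 0 + c.a.X)) + (rec X. c.(X + X + 0 + c.a.X)) + 0 + c.a.(rec X. c.(X + X + 0 + c.a.X)) has moves --c--▸ n1, --c--▸ n2
  n2 = a.(rec X. c.(X + X + 0 + c.a.X)) has moves --a--▸ n0
Run σ = ⟨cb⟩ on P: start {m0}
  step 1 (c): {m1}
  step 2 (b): {m2}
  ✓ P
Run σ = ⟨cb⟩ on Q: start {n0}
  step 1 (c): {n1}
  step 2 (b): ∅  — Q cannot continue

cb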